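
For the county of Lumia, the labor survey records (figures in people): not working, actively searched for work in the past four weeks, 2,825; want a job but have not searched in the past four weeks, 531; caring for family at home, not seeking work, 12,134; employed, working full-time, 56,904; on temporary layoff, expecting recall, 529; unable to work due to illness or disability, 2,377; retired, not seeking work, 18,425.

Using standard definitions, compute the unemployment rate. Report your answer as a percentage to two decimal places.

Unemployment rate ≈ 5.57%.

Employed = 56,904.
Unemployed = 2,825 + 529 = 3,354 (jobless and actively searching, or on temporary layoff).
Labor force = 56,904 + 3,354 = 60,258.
Unemployment rate = 3,354 / 60,258 = 5.57%.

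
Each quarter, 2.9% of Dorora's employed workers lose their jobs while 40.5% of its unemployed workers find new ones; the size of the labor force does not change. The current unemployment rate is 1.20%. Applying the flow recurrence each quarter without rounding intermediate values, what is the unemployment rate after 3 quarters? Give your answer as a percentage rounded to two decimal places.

Unemployment rate after three quarters ≈ 5.69%.

With a fixed labor force, u_{t+1} = u_t + s·(1−u_t) − f·u_t = u_t·(1−s−f) + s.
Here 1−s−f = 0.566 and s = 0.029.
u_1 = 0.012000 × 0.566 + 0.029 = 0.035792.
u_2 = 0.035792 × 0.566 + 0.029 = 0.049258.
u_3 = 0.049258 × 0.566 + 0.029 = 0.056880.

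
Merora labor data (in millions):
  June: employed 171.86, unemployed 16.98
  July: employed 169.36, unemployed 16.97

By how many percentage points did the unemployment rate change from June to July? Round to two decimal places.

The unemployment rate changed by +0.12 percentage points.

June: labor force = 171.86 + 16.98 = 188.84; u = 16.98/188.84 = 8.99%.
July: labor force = 169.36 + 16.97 = 186.33; u = 16.97/186.33 = 9.11%.
Change = 9.11% − 8.99% = +0.12 pp.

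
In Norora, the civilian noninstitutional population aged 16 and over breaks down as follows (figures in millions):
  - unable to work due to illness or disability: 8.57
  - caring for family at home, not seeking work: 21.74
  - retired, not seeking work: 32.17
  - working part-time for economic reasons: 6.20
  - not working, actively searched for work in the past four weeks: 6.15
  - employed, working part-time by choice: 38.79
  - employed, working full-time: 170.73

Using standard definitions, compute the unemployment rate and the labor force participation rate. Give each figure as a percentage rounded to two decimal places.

Employed = 6.20 + 38.79 + 170.73 = 215.72 million (anyone who worked, including part-time for economic reasons, counts as employed).
Unemployed = 6.15 million.
Labor force = 215.72 + 6.15 = 221.87 million.
Not in labor force = 8.57 + 21.74 + 32.17 = 62.48 million (those not working and not actively searching are outside the labor force).
Civilian working-age population = 221.87 + 62.48 = 284.35 million.
Unemployment rate = 6.15 / 221.87 = 2.77%.
Labor force participation rate = 221.87 / 284.35 = 78.03%.

Unemployment rate ≈ 2.77%; labor force participation rate ≈ 78.03%.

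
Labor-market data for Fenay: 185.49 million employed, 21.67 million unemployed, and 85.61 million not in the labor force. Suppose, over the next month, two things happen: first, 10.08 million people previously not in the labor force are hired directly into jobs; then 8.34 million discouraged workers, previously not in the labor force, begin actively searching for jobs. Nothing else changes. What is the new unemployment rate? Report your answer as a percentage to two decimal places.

New unemployment rate ≈ 13.30%.

Initially, labor force = 185.49 + 21.67 = 207.16 million, so u = 21.67/207.16 = 10.46%.
After the first change, employed and labor force both rise by 10.08; unemployed unchanged → E = 195.57, U = 21.67, labor force = 217.24 million.
After the second change, unemployed and labor force both rise by 8.34 → E = 195.57, U = 30.01, labor force = 225.58 million.
New unemployment rate = 30.01 / 225.58 = 13.30%.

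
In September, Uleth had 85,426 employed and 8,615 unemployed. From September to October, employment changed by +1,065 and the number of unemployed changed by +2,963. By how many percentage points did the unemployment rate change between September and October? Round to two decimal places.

September: labor force = 85,426 + 8,615 = 94,041; u = 8,615/94,041 = 9.16%.
October: labor force = 86,491 + 11,578 = 98,069; u = 11,578/98,069 = 11.81%.
Change = 11.81% − 9.16% = +2.65 pp.

The unemployment rate changed by +2.65 percentage points.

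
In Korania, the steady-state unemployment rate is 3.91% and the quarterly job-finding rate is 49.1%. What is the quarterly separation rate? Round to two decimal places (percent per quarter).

Separation rate ≈ 2.00% per quarter.

From u* = s/(s+f): s = u·f/(1−u).
s = 0.0391 × 49.1 / (1 − 0.0391) = 1.9198 / 0.9609 ≈ 2.00% per quarter.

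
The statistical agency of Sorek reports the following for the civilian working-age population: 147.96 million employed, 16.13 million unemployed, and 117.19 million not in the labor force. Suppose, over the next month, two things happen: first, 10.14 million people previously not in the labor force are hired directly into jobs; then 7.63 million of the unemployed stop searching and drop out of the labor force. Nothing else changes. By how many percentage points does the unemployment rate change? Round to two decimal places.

Initially, labor force = 147.96 + 16.13 = 164.09 million, so u = 16.13/164.09 = 9.83%.
After the first change, employed and labor force both rise by 10.14; unemployed unchanged → E = 158.10, U = 16.13, labor force = 174.23 million.
After the second change, unemployed and labor force both fall by 7.63 → E = 158.10, U = 8.50, labor force = 166.60 million.
New unemployment rate = 8.50 / 166.60 = 5.10%.
Change = 5.10% − 9.83% = −4.73 percentage points.

The unemployment rate changes by −4.73 percentage points.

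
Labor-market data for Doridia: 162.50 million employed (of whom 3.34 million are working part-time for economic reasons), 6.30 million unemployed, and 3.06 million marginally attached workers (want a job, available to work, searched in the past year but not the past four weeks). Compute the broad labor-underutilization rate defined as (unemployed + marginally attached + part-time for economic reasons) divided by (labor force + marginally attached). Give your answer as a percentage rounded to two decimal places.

Broad underutilization rate ≈ 7.39%.

Labor force = 162.50 + 6.30 = 168.80 million.
Numerator = 6.30 + 3.06 + 3.34 = 12.70 million.
Denominator = 168.80 + 3.06 = 171.86 million.
Broad rate = 12.70 / 171.86 = 7.39%.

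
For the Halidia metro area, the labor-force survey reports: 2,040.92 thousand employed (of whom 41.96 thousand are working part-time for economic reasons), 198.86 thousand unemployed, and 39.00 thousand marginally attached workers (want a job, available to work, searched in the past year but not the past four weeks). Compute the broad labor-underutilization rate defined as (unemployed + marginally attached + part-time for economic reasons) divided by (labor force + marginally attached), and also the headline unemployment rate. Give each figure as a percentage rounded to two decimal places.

Broad underutilization rate ≈ 12.28%; headline unemployment rate ≈ 8.88%.

Labor force = 2,040.92 + 198.86 = 2,239.78 thousand.
Numerator = 198.86 + 39.00 + 41.96 = 279.82 thousand.
Denominator = 2,239.78 + 39.00 = 2,278.78 thousand.
Broad rate = 279.82 / 2,278.78 = 12.28%.
Headline unemployment rate = 198.86 / 2,239.78 = 8.88%.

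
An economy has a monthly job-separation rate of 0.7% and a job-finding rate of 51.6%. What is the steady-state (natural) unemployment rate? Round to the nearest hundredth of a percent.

At steady state the flows balance: s·E = f·U, so U/(E+U) = s/(s+f).
u* = 0.7 / (0.7 + 51.6) = 0.7 / 52.30 = 1.34%.

Steady-state unemployment rate ≈ 1.34%.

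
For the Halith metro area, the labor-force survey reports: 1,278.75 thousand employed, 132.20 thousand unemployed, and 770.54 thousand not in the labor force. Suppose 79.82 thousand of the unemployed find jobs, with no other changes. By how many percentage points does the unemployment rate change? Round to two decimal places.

The unemployment rate changes by −5.66 percentage points.

Initially, labor force = 1,278.75 + 132.20 = 1,410.95 thousand, so u = 132.20/1,410.95 = 9.37%.
After the change, unemployed falls and employed rises by 79.82; labor force unchanged → E = 1,358.57, U = 52.38, labor force = 1,410.95 thousand.
New unemployment rate = 52.38 / 1,410.95 = 3.71%.
Change = 3.71% − 9.37% = −5.66 percentage points.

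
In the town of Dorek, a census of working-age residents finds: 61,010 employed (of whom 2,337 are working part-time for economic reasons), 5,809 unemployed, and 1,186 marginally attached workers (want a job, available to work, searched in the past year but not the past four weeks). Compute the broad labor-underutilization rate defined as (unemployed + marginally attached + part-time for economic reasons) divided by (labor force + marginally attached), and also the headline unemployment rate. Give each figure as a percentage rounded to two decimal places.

Broad underutilization rate ≈ 13.72%; headline unemployment rate ≈ 8.69%.

Labor force = 61,010 + 5,809 = 66,819.
Numerator = 5,809 + 1,186 + 2,337 = 9,332.
Denominator = 66,819 + 1,186 = 68,005.
Broad rate = 9,332 / 68,005 = 13.72%.
Headline unemployment rate = 5,809 / 66,819 = 8.69%.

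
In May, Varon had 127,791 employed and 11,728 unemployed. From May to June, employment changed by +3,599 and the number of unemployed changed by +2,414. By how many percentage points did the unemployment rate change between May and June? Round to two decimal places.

The unemployment rate changed by +1.31 percentage points.

May: labor force = 127,791 + 11,728 = 139,519; u = 11,728/139,519 = 8.41%.
June: labor force = 131,390 + 14,142 = 145,532; u = 14,142/145,532 = 9.72%.
Change = 9.72% − 8.41% = +1.31 pp.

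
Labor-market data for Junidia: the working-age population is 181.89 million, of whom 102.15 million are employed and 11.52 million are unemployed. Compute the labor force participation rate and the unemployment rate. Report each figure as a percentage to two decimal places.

Labor force = employed + unemployed = 102.15 + 11.52 = 113.67 million.
Unemployment rate = 11.52 / 113.67 = 10.13%.
Labor force participation rate = 113.67 / 181.89 = 62.49%.

Labor force participation rate ≈ 62.49%; unemployment rate ≈ 10.13%.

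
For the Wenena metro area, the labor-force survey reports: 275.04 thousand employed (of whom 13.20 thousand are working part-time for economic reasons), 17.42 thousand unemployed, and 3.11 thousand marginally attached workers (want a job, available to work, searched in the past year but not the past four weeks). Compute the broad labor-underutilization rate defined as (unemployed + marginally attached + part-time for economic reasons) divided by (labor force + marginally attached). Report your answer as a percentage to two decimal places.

Labor force = 275.04 + 17.42 = 292.46 thousand.
Numerator = 17.42 + 3.11 + 13.20 = 33.73 thousand.
Denominator = 292.46 + 3.11 = 295.57 thousand.
Broad rate = 33.73 / 295.57 = 11.41%.

Broad underutilization rate ≈ 11.41%.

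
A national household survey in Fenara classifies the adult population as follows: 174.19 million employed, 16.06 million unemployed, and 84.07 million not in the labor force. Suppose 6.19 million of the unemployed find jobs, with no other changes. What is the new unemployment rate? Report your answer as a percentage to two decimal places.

New unemployment rate ≈ 5.19%.

Initially, labor force = 174.19 + 16.06 = 190.25 million, so u = 16.06/190.25 = 8.44%.
After the change, unemployed falls and employed rises by 6.19; labor force unchanged → E = 180.38, U = 9.87, labor force = 190.25 million.
New unemployment rate = 9.87 / 190.25 = 5.19%.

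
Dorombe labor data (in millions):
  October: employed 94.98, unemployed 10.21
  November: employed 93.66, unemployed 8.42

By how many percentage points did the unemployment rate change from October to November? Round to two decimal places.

The unemployment rate changed by −1.46 percentage points.

October: labor force = 94.98 + 10.21 = 105.19; u = 10.21/105.19 = 9.71%.
November: labor force = 93.66 + 8.42 = 102.08; u = 8.42/102.08 = 8.25%.
Change = 8.25% − 9.71% = −1.46 pp.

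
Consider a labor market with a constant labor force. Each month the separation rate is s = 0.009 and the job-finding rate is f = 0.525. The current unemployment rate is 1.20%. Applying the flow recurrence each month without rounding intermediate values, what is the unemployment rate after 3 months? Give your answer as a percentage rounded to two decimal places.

Unemployment rate after three months ≈ 1.64%.

With a fixed labor force, u_{t+1} = u_t + s·(1−u_t) − f·u_t = u_t·(1−s−f) + s.
Here 1−s−f = 0.466 and s = 0.009.
u_1 = 0.012000 × 0.466 + 0.009 = 0.014592.
u_2 = 0.014592 × 0.466 + 0.009 = 0.015800.
u_3 = 0.015800 × 0.466 + 0.009 = 0.016363.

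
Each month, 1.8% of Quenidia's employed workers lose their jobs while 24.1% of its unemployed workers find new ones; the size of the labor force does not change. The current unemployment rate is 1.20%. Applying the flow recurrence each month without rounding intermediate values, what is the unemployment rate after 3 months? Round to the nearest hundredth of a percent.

Unemployment rate after three months ≈ 4.61%.

With a fixed labor force, u_{t+1} = u_t + s·(1−u_t) − f·u_t = u_t·(1−s−f) + s.
Here 1−s−f = 0.741 and s = 0.018.
u_1 = 0.012000 × 0.741 + 0.018 = 0.026892.
u_2 = 0.026892 × 0.741 + 0.018 = 0.037927.
u_3 = 0.037927 × 0.741 + 0.018 = 0.046104.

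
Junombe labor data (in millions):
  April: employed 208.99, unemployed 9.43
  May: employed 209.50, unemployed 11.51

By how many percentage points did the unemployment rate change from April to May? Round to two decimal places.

April: labor force = 208.99 + 9.43 = 218.42; u = 9.43/218.42 = 4.32%.
May: labor force = 209.50 + 11.51 = 221.01; u = 11.51/221.01 = 5.21%.
Change = 5.21% − 4.32% = +0.89 pp.

The unemployment rate changed by +0.89 percentage points.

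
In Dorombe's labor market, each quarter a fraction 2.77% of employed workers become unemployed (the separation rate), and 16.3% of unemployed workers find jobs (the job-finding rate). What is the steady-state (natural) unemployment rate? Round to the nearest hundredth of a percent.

At steady state the flows balance: s·E = f·U, so U/(E+U) = s/(s+f).
u* = 2.77 / (2.77 + 16.3) = 2.77 / 19.07 = 14.53%.

Steady-state unemployment rate ≈ 14.53%.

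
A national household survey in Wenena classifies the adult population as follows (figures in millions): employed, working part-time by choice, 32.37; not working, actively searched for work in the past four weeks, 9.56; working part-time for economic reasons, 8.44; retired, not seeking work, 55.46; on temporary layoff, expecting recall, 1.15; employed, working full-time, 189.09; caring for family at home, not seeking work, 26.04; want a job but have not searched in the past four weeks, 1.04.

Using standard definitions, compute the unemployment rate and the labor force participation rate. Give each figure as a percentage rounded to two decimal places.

Employed = 32.37 + 8.44 + 189.09 = 229.90 million (anyone who worked, including part-time for economic reasons, counts as employed).
Unemployed = 9.56 + 1.15 = 10.71 million (jobless and actively searching, or on temporary layoff).
Labor force = 229.90 + 10.71 = 240.61 million.
Not in labor force = 55.46 + 26.04 + 1.04 = 82.54 million (those not working and not actively searching are outside the labor force — including those who want a job but have given up searching).
Civilian working-age population = 240.61 + 82.54 = 323.15 million.
Unemployment rate = 10.71 / 240.61 = 4.45%.
Labor force participation rate = 240.61 / 323.15 = 74.46%.

Unemployment rate ≈ 4.45%; labor force participation rate ≈ 74.46%.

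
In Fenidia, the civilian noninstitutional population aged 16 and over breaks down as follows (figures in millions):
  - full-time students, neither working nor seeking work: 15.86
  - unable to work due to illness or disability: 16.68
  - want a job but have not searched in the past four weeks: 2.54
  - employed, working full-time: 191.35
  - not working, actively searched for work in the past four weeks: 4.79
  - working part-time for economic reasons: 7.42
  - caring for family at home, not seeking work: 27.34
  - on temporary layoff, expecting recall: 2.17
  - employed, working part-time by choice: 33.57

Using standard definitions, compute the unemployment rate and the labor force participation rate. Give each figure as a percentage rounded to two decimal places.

Unemployment rate ≈ 2.91%; labor force participation rate ≈ 79.31%.

Employed = 191.35 + 7.42 + 33.57 = 232.34 million (anyone who worked, including part-time for economic reasons, counts as employed).
Unemployed = 4.79 + 2.17 = 6.96 million (jobless and actively searching, or on temporary layoff).
Labor force = 232.34 + 6.96 = 239.30 million.
Not in labor force = 15.86 + 16.68 + 2.54 + 27.34 = 62.42 million (those not working and not actively searching are outside the labor force — including those who want a job but have given up searching).
Civilian working-age population = 239.30 + 62.42 = 301.72 million.
Unemployment rate = 6.96 / 239.30 = 2.91%.
Labor force participation rate = 239.30 / 301.72 = 79.31%.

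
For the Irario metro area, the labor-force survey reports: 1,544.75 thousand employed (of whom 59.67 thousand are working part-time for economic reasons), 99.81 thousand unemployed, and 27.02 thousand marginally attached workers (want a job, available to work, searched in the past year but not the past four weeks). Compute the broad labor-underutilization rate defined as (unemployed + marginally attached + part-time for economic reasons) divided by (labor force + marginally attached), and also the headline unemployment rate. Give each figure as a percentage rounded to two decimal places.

Labor force = 1,544.75 + 99.81 = 1,644.56 thousand.
Numerator = 99.81 + 27.02 + 59.67 = 186.50 thousand.
Denominator = 1,644.56 + 27.02 = 1,671.58 thousand.
Broad rate = 186.50 / 1,671.58 = 11.16%.
Headline unemployment rate = 99.81 / 1,644.56 = 6.07%.

Broad underutilization rate ≈ 11.16%; headline unemployment rate ≈ 6.07%.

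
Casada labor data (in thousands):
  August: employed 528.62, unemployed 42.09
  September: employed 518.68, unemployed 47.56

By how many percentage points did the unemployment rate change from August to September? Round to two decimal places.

The unemployment rate changed by +1.02 percentage points.

August: labor force = 528.62 + 42.09 = 570.71; u = 42.09/570.71 = 7.38%.
September: labor force = 518.68 + 47.56 = 566.24; u = 47.56/566.24 = 8.40%.
Change = 8.40% − 7.38% = +1.02 pp.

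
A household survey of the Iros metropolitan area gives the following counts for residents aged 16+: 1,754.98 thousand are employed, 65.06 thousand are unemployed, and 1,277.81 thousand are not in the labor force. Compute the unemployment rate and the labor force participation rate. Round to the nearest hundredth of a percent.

Labor force = employed + unemployed = 1,754.98 + 65.06 = 1,820.04 thousand.
Working-age population = 1,820.04 + 1,277.81 = 3,097.85 thousand.
Unemployment rate = 65.06 / 1,820.04 = 3.57%.
Labor force participation rate = 1,820.04 / 3,097.85 = 58.75%.

Unemployment rate ≈ 3.57%; labor force participation rate ≈ 58.75%.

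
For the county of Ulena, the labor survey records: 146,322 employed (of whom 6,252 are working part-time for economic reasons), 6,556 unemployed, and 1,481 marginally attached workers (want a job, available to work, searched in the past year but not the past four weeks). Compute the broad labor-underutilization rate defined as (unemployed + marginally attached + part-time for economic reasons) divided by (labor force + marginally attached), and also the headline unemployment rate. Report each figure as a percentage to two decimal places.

Broad underutilization rate ≈ 9.26%; headline unemployment rate ≈ 4.29%.

Labor force = 146,322 + 6,556 = 152,878.
Numerator = 6,556 + 1,481 + 6,252 = 14,289.
Denominator = 152,878 + 1,481 = 154,359.
Broad rate = 14,289 / 154,359 = 9.26%.
Headline unemployment rate = 6,556 / 152,878 = 4.29%.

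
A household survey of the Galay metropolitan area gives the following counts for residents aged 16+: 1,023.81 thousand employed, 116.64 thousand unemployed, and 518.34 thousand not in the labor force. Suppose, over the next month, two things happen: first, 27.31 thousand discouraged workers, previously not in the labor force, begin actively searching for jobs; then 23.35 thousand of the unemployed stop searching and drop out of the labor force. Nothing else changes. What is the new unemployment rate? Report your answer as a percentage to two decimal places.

New unemployment rate ≈ 10.54%.

Initially, labor force = 1,023.81 + 116.64 = 1,140.45 thousand, so u = 116.64/1,140.45 = 10.23%.
After the first change, unemployed and labor force both rise by 27.31 → E = 1,023.81, U = 143.95, labor force = 1,167.76 thousand.
After the second change, unemployed and labor force both fall by 23.35 → E = 1,023.81, U = 120.60, labor force = 1,144.41 thousand.
New unemployment rate = 120.60 / 1,144.41 = 10.54%.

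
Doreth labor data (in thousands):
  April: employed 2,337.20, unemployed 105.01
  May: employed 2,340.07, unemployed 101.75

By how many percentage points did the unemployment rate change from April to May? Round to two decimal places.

The unemployment rate changed by −0.13 percentage points.

April: labor force = 2,337.20 + 105.01 = 2,442.21; u = 105.01/2,442.21 = 4.30%.
May: labor force = 2,340.07 + 101.75 = 2,441.82; u = 101.75/2,441.82 = 4.17%.
Change = 4.17% − 4.30% = −0.13 pp.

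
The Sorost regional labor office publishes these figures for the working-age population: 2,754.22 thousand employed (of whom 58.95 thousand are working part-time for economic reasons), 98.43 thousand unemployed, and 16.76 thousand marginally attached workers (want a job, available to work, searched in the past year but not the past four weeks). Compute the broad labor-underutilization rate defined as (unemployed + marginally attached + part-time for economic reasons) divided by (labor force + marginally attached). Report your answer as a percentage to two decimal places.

Labor force = 2,754.22 + 98.43 = 2,852.65 thousand.
Numerator = 98.43 + 16.76 + 58.95 = 174.14 thousand.
Denominator = 2,852.65 + 16.76 = 2,869.41 thousand.
Broad rate = 174.14 / 2,869.41 = 6.07%.

Broad underutilization rate ≈ 6.07%.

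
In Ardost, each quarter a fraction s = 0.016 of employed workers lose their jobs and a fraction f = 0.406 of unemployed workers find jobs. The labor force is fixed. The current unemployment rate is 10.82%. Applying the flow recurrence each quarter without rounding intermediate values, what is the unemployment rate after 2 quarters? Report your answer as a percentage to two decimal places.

Unemployment rate after two quarters ≈ 6.14%.

With a fixed labor force, u_{t+1} = u_t + s·(1−u_t) − f·u_t = u_t·(1−s−f) + s.
Here 1−s−f = 0.578 and s = 0.016.
u_1 = 0.108200 × 0.578 + 0.016 = 0.078540.
u_2 = 0.078540 × 0.578 + 0.016 = 0.061396.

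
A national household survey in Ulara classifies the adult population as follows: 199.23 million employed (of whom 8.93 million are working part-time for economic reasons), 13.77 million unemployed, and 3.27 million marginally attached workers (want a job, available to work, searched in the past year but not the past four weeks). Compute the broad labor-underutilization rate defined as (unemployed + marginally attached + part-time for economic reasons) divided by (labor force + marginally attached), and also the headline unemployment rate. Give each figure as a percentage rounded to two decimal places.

Labor force = 199.23 + 13.77 = 213.00 million.
Numerator = 13.77 + 3.27 + 8.93 = 25.97 million.
Denominator = 213.00 + 3.27 = 216.27 million.
Broad rate = 25.97 / 216.27 = 12.01%.
Headline unemployment rate = 13.77 / 213.00 = 6.46%.

Broad underutilization rate ≈ 12.01%; headline unemployment rate ≈ 6.46%.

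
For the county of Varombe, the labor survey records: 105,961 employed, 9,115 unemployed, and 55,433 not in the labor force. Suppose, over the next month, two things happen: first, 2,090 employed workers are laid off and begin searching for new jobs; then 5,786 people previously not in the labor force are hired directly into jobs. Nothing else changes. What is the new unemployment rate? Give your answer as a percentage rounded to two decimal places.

Initially, labor force = 105,961 + 9,115 = 115,076, so u = 9,115/115,076 = 7.92%.
After the first change, employed falls and unemployed rises by 2,090; labor force unchanged → E = 103,871, U = 11,205, labor force = 115,076.
After the second change, employed and labor force both rise by 5,786; unemployed unchanged → E = 109,657, U = 11,205, labor force = 120,862.
New unemployment rate = 11,205 / 120,862 = 9.27%.

New unemployment rate ≈ 9.27%.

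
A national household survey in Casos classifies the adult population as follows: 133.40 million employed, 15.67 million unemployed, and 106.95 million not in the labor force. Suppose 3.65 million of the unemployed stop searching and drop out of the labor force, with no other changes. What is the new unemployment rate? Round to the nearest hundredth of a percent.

New unemployment rate ≈ 8.27%.

Initially, labor force = 133.40 + 15.67 = 149.07 million, so u = 15.67/149.07 = 10.51%.
After the change, unemployed and labor force both fall by 3.65 → E = 133.40, U = 12.02, labor force = 145.42 million.
New unemployment rate = 12.02 / 145.42 = 8.27%.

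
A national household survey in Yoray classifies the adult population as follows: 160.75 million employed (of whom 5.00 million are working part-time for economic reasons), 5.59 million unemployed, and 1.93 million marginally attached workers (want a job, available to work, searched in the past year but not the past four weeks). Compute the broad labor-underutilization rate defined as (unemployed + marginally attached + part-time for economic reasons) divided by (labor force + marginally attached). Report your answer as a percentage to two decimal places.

Labor force = 160.75 + 5.59 = 166.34 million.
Numerator = 5.59 + 1.93 + 5.00 = 12.52 million.
Denominator = 166.34 + 1.93 = 168.27 million.
Broad rate = 12.52 / 168.27 = 7.44%.

Broad underutilization rate ≈ 7.44%.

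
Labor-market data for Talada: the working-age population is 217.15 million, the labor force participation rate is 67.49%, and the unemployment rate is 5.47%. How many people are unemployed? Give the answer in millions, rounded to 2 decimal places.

About 8.02 million are unemployed.

Labor force = 0.6749 × 217.15 = 146.55 million.
Unemployed = 0.0547 × 146.55 ≈ 8.02 million.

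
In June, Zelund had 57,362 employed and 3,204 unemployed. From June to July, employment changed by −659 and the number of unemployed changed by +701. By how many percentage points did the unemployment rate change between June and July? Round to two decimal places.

June: labor force = 57,362 + 3,204 = 60,566; u = 3,204/60,566 = 5.29%.
July: labor force = 56,703 + 3,905 = 60,608; u = 3,905/60,608 = 6.44%.
Change = 6.44% − 5.29% = +1.15 pp.

The unemployment rate changed by +1.15 percentage points.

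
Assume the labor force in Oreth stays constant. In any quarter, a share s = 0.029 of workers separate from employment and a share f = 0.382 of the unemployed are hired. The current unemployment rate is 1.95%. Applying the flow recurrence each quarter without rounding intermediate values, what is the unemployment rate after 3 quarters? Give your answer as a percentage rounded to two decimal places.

Unemployment rate after three quarters ≈ 6.01%.

With a fixed labor force, u_{t+1} = u_t + s·(1−u_t) − f·u_t = u_t·(1−s−f) + s.
Here 1−s−f = 0.589 and s = 0.029.
u_1 = 0.019500 × 0.589 + 0.029 = 0.040486.
u_2 = 0.040486 × 0.589 + 0.029 = 0.052846.
u_3 = 0.052846 × 0.589 + 0.029 = 0.060126.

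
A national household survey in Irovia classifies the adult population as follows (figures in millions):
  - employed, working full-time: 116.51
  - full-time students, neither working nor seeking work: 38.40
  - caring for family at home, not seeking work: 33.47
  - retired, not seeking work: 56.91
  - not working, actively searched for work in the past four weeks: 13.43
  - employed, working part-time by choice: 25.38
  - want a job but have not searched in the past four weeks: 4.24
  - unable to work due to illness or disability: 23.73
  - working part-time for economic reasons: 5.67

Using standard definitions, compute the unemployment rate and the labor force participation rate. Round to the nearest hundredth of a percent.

Unemployment rate ≈ 8.34%; labor force participation rate ≈ 50.67%.

Employed = 116.51 + 25.38 + 5.67 = 147.56 million (anyone who worked, including part-time for economic reasons, counts as employed).
Unemployed = 13.43 million.
Labor force = 147.56 + 13.43 = 160.99 million.
Not in labor force = 38.40 + 33.47 + 56.91 + 4.24 + 23.73 = 156.75 million (those not working and not actively searching are outside the labor force — including those who want a job but have given up searching).
Civilian working-age population = 160.99 + 156.75 = 317.74 million.
Unemployment rate = 13.43 / 160.99 = 8.34%.
Labor force participation rate = 160.99 / 317.74 = 50.67%.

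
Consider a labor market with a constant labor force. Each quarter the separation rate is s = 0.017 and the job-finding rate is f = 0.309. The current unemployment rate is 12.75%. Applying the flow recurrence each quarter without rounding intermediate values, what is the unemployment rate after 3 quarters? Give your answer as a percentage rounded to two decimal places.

Unemployment rate after three quarters ≈ 7.52%.

With a fixed labor force, u_{t+1} = u_t + s·(1−u_t) − f·u_t = u_t·(1−s−f) + s.
Here 1−s−f = 0.674 and s = 0.017.
u_1 = 0.127500 × 0.674 + 0.017 = 0.102935.
u_2 = 0.102935 × 0.674 + 0.017 = 0.086378.
u_3 = 0.086378 × 0.674 + 0.017 = 0.075219.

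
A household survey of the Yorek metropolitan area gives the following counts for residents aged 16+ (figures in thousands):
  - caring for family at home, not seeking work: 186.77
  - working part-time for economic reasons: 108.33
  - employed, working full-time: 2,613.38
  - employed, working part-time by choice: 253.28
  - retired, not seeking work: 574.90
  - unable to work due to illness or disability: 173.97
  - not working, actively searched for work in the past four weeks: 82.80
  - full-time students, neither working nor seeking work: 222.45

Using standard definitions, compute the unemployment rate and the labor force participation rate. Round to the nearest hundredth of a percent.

Employed = 108.33 + 2,613.38 + 253.28 = 2,974.99 thousand (anyone who worked, including part-time for economic reasons, counts as employed).
Unemployed = 82.80 thousand.
Labor force = 2,974.99 + 82.80 = 3,057.79 thousand.
Not in labor force = 186.77 + 574.90 + 173.97 + 222.45 = 1,158.09 thousand (those not working and not actively searching are outside the labor force).
Civilian working-age population = 3,057.79 + 1,158.09 = 4,215.88 thousand.
Unemployment rate = 82.80 / 3,057.79 = 2.71%.
Labor force participation rate = 3,057.79 / 4,215.88 = 72.53%.

Unemployment rate ≈ 2.71%; labor force participation rate ≈ 72.53%.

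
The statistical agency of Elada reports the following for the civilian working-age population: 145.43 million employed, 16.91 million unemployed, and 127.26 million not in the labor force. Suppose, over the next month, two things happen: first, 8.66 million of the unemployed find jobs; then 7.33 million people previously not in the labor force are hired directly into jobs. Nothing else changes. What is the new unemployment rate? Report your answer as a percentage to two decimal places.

Initially, labor force = 145.43 + 16.91 = 162.34 million, so u = 16.91/162.34 = 10.42%.
After the first change, unemployed falls and employed rises by 8.66; labor force unchanged → E = 154.09, U = 8.25, labor force = 162.34 million.
After the second change, employed and labor force both rise by 7.33; unemployed unchanged → E = 161.42, U = 8.25, labor force = 169.67 million.
New unemployment rate = 8.25 / 169.67 = 4.86%.

New unemployment rate ≈ 4.86%.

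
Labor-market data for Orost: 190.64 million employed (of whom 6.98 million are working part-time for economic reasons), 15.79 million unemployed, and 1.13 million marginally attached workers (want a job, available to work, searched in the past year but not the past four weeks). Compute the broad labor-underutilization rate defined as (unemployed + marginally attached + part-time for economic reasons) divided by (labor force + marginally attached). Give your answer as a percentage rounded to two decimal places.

Broad underutilization rate ≈ 11.51%.

Labor force = 190.64 + 15.79 = 206.43 million.
Numerator = 15.79 + 1.13 + 6.98 = 23.90 million.
Denominator = 206.43 + 1.13 = 207.56 million.
Broad rate = 23.90 / 207.56 = 11.51%.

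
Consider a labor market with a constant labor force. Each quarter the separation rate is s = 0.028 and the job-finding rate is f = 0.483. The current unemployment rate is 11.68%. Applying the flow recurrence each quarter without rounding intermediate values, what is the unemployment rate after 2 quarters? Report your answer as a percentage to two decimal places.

Unemployment rate after two quarters ≈ 6.96%.

With a fixed labor force, u_{t+1} = u_t + s·(1−u_t) − f·u_t = u_t·(1−s−f) + s.
Here 1−s−f = 0.489 and s = 0.028.
u_1 = 0.116800 × 0.489 + 0.028 = 0.085115.
u_2 = 0.085115 × 0.489 + 0.028 = 0.069621.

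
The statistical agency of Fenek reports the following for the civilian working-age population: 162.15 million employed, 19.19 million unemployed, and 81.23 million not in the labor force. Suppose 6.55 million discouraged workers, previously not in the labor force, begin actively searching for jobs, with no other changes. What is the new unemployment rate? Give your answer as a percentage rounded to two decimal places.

Initially, labor force = 162.15 + 19.19 = 181.34 million, so u = 19.19/181.34 = 10.58%.
After the change, unemployed and labor force both rise by 6.55 → E = 162.15, U = 25.74, labor force = 187.89 million.
New unemployment rate = 25.74 / 187.89 = 13.70%.

New unemployment rate ≈ 13.70%.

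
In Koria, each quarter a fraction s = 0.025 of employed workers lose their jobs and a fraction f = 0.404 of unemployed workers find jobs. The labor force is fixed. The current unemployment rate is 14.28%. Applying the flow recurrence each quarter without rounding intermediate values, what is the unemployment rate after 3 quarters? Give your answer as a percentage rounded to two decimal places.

Unemployment rate after three quarters ≈ 7.40%.

With a fixed labor force, u_{t+1} = u_t + s·(1−u_t) − f·u_t = u_t·(1−s−f) + s.
Here 1−s−f = 0.571 and s = 0.025.
u_1 = 0.142800 × 0.571 + 0.025 = 0.106539.
u_2 = 0.106539 × 0.571 + 0.025 = 0.085834.
u_3 = 0.085834 × 0.571 + 0.025 = 0.074011.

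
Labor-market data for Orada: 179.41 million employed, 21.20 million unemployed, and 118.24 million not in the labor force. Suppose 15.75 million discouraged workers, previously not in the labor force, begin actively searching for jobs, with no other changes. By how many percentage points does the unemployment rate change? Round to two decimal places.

The unemployment rate changes by +6.51 percentage points.

Initially, labor force = 179.41 + 21.20 = 200.61 million, so u = 21.20/200.61 = 10.57%.
After the change, unemployed and labor force both rise by 15.75 → E = 179.41, U = 36.95, labor force = 216.36 million.
New unemployment rate = 36.95 / 216.36 = 17.08%.
Change = 17.08% − 10.57% = +6.51 percentage points.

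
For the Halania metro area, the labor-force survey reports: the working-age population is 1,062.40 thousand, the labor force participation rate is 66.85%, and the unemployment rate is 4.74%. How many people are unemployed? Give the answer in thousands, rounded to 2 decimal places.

About 33.66 thousand are unemployed.

Labor force = 0.6685 × 1,062.40 = 710.21 thousand.
Unemployed = 0.0474 × 710.21 ≈ 33.66 thousand.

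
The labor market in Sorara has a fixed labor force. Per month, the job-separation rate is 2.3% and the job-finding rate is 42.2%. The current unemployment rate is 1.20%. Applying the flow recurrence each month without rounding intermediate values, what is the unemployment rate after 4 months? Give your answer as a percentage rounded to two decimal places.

With a fixed labor force, u_{t+1} = u_t + s·(1−u_t) − f·u_t = u_t·(1−s−f) + s.
Here 1−s−f = 0.555 and s = 0.023.
u_1 = 0.012000 × 0.555 + 0.023 = 0.029660.
u_2 = 0.029660 × 0.555 + 0.023 = 0.039461.
u_3 = 0.039461 × 0.555 + 0.023 = 0.044901.
u_4 = 0.044901 × 0.555 + 0.023 = 0.047920.

Unemployment rate after four months ≈ 4.79%.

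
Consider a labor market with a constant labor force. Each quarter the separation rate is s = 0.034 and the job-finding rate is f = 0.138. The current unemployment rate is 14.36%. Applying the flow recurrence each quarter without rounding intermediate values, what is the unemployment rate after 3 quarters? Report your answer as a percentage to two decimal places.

With a fixed labor force, u_{t+1} = u_t + s·(1−u_t) − f·u_t = u_t·(1−s−f) + s.
Here 1−s−f = 0.828 and s = 0.034.
u_1 = 0.143600 × 0.828 + 0.034 = 0.152901.
u_2 = 0.152901 × 0.828 + 0.034 = 0.160602.
u_3 = 0.160602 × 0.828 + 0.034 = 0.166978.

Unemployment rate after three quarters ≈ 16.70%.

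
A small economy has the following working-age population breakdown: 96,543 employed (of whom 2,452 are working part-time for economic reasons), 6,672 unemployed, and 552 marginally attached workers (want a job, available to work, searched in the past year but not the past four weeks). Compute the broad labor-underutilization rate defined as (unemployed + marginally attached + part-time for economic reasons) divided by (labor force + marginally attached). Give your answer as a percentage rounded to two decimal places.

Labor force = 96,543 + 6,672 = 103,215.
Numerator = 6,672 + 552 + 2,452 = 9,676.
Denominator = 103,215 + 552 = 103,767.
Broad rate = 9,676 / 103,767 = 9.32%.

Broad underutilization rate ≈ 9.32%.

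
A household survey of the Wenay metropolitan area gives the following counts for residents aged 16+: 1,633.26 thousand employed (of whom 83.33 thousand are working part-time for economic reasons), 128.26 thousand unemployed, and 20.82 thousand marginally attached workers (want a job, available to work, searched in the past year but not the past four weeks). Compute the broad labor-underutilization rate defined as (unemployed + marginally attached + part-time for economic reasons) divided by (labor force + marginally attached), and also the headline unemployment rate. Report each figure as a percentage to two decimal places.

Labor force = 1,633.26 + 128.26 = 1,761.52 thousand.
Numerator = 128.26 + 20.82 + 83.33 = 232.41 thousand.
Denominator = 1,761.52 + 20.82 = 1,782.34 thousand.
Broad rate = 232.41 / 1,782.34 = 13.04%.
Headline unemployment rate = 128.26 / 1,761.52 = 7.28%.

Broad underutilization rate ≈ 13.04%; headline unemployment rate ≈ 7.28%.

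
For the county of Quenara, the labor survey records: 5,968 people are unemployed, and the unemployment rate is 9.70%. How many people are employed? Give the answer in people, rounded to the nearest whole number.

Labor force = U / u = 5,968 / 0.0970 ≈ 61,526.
Employed = labor force − unemployed = 61,526 − 5,968 = 55,558.

About 55,558 are employed.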